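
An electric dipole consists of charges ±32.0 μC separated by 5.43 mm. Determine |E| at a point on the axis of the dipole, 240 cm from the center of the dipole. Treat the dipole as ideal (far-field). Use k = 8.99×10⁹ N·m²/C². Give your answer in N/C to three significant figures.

E ≈ 226 N/C

Dipole moment p = qd = (3.20×10⁻⁵ C)(0.00543 m) = 1.738×10⁻⁷ C·m.
On the dipole axis E = 2kp/r³.
E = 2·(8.99×10⁹)(1.738×10⁻⁷) / (2.40)³ = 226.1 N/C.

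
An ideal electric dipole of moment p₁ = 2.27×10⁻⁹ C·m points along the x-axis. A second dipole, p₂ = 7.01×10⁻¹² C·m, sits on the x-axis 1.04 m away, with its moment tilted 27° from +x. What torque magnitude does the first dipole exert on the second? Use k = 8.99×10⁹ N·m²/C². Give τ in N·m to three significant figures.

τ ≈ 1.15×10⁻¹⁰ N·m

The second dipole sits on the axis of the first, so the field there is axial: E₁ = 2kp₁/r³ along +x.
E₁ = 2(8.99×10⁹)(2.27×10⁻⁹)/(1.04)³ = 36.28 N/C.
Torque on the second dipole: τ = p₂ E₁ sinθ.
τ = (7.01×10⁻¹²)(36.28)·sin27° = 1.155×10⁻¹⁰ N·m.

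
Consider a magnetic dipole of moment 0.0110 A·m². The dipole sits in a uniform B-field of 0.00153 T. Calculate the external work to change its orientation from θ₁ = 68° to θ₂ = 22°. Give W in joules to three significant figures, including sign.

W ≈ -9.30×10⁻⁶ J

W_ext = ΔU = −mB cosθ₂ + mB cosθ₁ = mB(cosθ₁ − cosθ₂).
W = (0.0110)(0.00153)·(cos68° − cos22°) = (1.683×10⁻⁵)·(-0.5526) = -9.300×10⁻⁶ J.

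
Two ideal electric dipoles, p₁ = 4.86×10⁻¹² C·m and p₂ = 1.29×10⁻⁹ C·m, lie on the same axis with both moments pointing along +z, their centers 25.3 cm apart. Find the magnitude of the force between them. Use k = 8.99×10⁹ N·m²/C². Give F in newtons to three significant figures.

F ≈ 8.25×10⁻⁸ N

On-axis field of dipole 1 at distance r: E = 2kp₁/r³. Force on dipole 2 is F = p₂·dE/dr (gradient along axis).
dE/dr = −6kp₁/r⁴, so |F| = 6kp₁p₂/r⁴ (attractive for aligned moments).
F = 6(8.99×10⁹)(4.86×10⁻¹²)(1.29×10⁻⁹)/(0.253)⁴ = 8.254×10⁻⁸ N.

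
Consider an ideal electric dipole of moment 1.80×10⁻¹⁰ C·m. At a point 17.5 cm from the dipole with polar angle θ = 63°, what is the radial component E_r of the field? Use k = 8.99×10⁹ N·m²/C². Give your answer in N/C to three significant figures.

E_r ≈ 274 N/C

For a dipole, E_r = (2kp cosθ)/r³.
kp/r³ = (8.99×10⁹)(1.80×10⁻¹⁰)/(0.175)³ = 301.9 N/C.
E_r = 2·301.9·cos63° = 274.2 N/C.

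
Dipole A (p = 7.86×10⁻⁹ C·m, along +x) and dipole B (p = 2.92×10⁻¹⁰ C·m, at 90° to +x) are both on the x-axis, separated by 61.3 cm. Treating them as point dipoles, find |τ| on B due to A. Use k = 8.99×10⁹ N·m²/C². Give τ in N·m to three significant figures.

The second dipole sits on the axis of the first, so the field there is axial: E₁ = 2kp₁/r³ along +x.
E₁ = 2(8.99×10⁹)(7.86×10⁻⁹)/(0.613)³ = 613.5 N/C.
Torque on the second dipole: τ = p₂ E₁ sinθ.
τ = (2.92×10⁻¹⁰)(613.5)·sin90° = 1.791×10⁻⁷ N·m.

τ ≈ 1.79×10⁻⁷ N·m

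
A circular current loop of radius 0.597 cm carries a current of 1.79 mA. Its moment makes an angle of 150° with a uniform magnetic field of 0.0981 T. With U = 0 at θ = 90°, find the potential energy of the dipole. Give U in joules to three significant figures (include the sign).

Magnetic moment m = IA = Iπa² = (0.00179)·π·(0.00597)² = 2.004×10⁻⁷ A·m².
U = −m·B = −mB cosθ.
U = −(2.004×10⁻⁷)(0.0981)·cos150° = 1.703×10⁻⁸ J.

U ≈ 1.70×10⁻⁸ J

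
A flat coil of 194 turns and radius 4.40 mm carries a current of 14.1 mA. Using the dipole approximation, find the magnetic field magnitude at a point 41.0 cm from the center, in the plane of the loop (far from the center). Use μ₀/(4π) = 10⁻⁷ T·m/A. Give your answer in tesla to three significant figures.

m = NIA = NIπa² = 194·(0.0141)·π·(0.00440)² = 1.664×10⁻⁴ A·m².
In the equatorial plane B = (μ₀/4π)·m/r³ (half the axial value).
B = (10⁻⁷)·(1.664×10⁻⁴) / (0.410)³ = 2.414×10⁻¹⁰ T.

B ≈ 2.41×10⁻¹⁰ T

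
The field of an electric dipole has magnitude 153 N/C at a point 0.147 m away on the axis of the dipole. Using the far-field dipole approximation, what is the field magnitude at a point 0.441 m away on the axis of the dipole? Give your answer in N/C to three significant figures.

Dipole fields scale as 1/r³ in the far field; the geometry is the same at both points.
E₂ = E₁ · (r₁/r₂)³ = 153 · (0.147/0.441)³.
(r₁/r₂)³ = (0.3333)³ = 0.03704.
E₂ ≈ 5.667 N/C.

E ≈ 5.67 N/C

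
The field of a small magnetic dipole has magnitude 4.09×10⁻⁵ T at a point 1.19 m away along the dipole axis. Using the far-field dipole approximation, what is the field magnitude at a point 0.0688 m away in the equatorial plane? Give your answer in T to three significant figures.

Dipole fields scale as 1/r³ in the far field.
The axial field is twice the equatorial field at the same r, so the geometry factor is 1/2.
B₂ = B₁ · (1/2) · (r₁/r₂)³ = 4.09×10⁻⁵ · 0.5 · (1.19/0.0688)³.
(r₁/r₂)³ = (17.3)³ = 5175.
B₂ ≈ 0.1058 T.

B ≈ 0.106 T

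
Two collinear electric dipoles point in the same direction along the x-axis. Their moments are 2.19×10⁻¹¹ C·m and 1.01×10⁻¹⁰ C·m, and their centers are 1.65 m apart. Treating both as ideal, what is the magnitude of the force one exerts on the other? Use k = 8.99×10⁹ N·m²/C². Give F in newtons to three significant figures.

F ≈ 1.61×10⁻¹¹ N

On-axis field of dipole 1 at distance r: E = 2kp₁/r³. Force on dipole 2 is F = p₂·dE/dr (gradient along axis).
dE/dr = −6kp₁/r⁴, so |F| = 6kp₁p₂/r⁴ (attractive for aligned moments).
F = 6(8.99×10⁹)(2.19×10⁻¹¹)(1.01×10⁻¹⁰)/(1.65)⁴ = 1.610×10⁻¹¹ N.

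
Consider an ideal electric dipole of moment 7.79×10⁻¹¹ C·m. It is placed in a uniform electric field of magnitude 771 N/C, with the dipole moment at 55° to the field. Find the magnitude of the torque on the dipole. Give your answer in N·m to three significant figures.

Torque on an electric dipole: τ = pE sinθ.
τ = (7.79×10⁻¹¹)(771)·sin55° = 4.920×10⁻⁸ N·m.

τ ≈ 4.92×10⁻⁸ N·m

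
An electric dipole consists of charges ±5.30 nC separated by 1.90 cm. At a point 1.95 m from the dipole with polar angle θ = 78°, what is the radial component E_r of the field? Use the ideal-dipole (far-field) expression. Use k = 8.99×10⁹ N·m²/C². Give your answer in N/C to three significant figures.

Dipole moment p = qd = (5.30×10⁻⁹ C)(0.0190 m) = 1.007×10⁻¹⁰ C·m.
For a dipole, E_r = (2kp cosθ)/r³.
kp/r³ = (8.99×10⁹)(1.007×10⁻¹⁰)/(1.95)³ = 0.1221 N/C.
E_r = 2·0.1221·cos78° = 0.05077 N/C.

E_r ≈ 0.0508 N/C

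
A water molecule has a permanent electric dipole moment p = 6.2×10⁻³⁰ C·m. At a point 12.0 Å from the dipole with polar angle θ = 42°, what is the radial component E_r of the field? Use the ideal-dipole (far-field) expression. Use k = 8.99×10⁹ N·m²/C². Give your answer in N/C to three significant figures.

For a dipole, E_r = (2kp cosθ)/r³.
kp/r³ = (8.99×10⁹)(6.20×10⁻³⁰)/(1.20×10⁻⁹)³ = 3.226×10⁷ N/C.
E_r = 2·3.226×10⁷·cos42° = 4.794×10⁷ N/C.

E_r ≈ 4.79×10⁷ N/C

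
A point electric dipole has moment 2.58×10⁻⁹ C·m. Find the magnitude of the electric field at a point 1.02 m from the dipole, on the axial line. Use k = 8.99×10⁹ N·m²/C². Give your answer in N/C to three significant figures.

E ≈ 43.7 N/C

On the dipole axis E = 2kp/r³.
E = 2·(8.99×10⁹)(2.58×10⁻⁹) / (1.02)³ = 43.71 N/C.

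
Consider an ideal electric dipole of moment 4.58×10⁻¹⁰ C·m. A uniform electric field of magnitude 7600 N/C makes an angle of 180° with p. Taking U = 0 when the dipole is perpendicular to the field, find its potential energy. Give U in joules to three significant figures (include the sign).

U = −p·E = −pE cosθ.
U = −(4.58×10⁻¹⁰)(7600)·cos180° = 3.481×10⁻⁶ J.

U ≈ 3.48×10⁻⁶ J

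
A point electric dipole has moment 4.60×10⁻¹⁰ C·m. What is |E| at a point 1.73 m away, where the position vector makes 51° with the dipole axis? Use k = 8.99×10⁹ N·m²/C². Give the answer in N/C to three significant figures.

E ≈ 1.18 N/C

At angle θ the dipole field magnitude is E = (kp/r³)·√(1 + 3cos²θ).
kp/r³ = (8.99×10⁹)(4.60×10⁻¹⁰) / (1.73)³ = 0.7987 N/C.
√(1 + 3cos²51°) = √(1 + 3·0.3960) = √2.1881 ≈ 1.4792.
E ≈ 0.7987 × 1.479 = 1.181 N/C.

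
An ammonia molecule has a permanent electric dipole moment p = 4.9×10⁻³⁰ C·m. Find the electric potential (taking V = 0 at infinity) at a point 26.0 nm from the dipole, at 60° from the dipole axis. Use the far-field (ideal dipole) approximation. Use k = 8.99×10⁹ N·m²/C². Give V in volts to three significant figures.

V ≈ 3.26×10⁻⁵ V

The dipole potential is V = kp cosθ / r².
V = (8.99×10⁹)(4.90×10⁻³⁰)·cos60° / (2.60×10⁻⁸)² = 3.258×10⁻⁵ V.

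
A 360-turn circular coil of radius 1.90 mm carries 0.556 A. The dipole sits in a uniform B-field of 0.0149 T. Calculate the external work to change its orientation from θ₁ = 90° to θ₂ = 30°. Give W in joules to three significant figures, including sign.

W ≈ -2.93×10⁻⁵ J

m = NIA = NIπa² = 360·(0.556)·π·(0.00190)² = 0.00227 A·m².
W_ext = ΔU = −mB cosθ₂ + mB cosθ₁ = mB(cosθ₁ − cosθ₂).
W = (0.00227)(0.0149)·(cos90° − cos30°) = (3.382×10⁻⁵)·(-0.8660) = -2.929×10⁻⁵ J.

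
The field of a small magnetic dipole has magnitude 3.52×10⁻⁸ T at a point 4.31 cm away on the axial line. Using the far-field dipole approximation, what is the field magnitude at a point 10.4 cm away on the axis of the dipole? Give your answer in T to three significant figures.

Dipole fields scale as 1/r³ in the far field; the geometry is the same at both points.
B₂ = B₁ · (r₁/r₂)³ = 3.52×10⁻⁸ · (4.31/10.4)³.
(r₁/r₂)³ = (0.4144)³ = 0.07118.
B₂ ≈ 2.505×10⁻⁹ T.

B ≈ 2.51×10⁻⁹ T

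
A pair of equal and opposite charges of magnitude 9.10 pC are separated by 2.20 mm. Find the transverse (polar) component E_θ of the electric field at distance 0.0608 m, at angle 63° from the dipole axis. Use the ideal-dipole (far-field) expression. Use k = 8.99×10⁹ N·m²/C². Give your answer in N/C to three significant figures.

E_θ ≈ 0.713 N/C

Dipole moment p = qd = (9.10×10⁻¹² C)(0.00220 m) = 2.002×10⁻¹⁴ C·m.
For a dipole, E_θ = (kp sinθ)/r³.
kp/r³ = (8.99×10⁹)(2.002×10⁻¹⁴)/(0.0608)³ = 0.8008 N/C.
E_θ = 0.8008·sin63° = 0.7135 N/C.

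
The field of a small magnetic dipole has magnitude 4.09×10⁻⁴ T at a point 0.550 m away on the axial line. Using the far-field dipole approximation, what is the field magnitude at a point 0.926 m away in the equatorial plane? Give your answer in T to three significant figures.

B ≈ 4.28×10⁻⁵ T

Dipole fields scale as 1/r³ in the far field.
The axial field is twice the equatorial field at the same r, so the geometry factor is 1/2.
B₂ = B₁ · (1/2) · (r₁/r₂)³ = 4.09×10⁻⁴ · 0.5 · (0.550/0.926)³.
(r₁/r₂)³ = (0.594)³ = 0.2095.
B₂ ≈ 4.285×10⁻⁵ T.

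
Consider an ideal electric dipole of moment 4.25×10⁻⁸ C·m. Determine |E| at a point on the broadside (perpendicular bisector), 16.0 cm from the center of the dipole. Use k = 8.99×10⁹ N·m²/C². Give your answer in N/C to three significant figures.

E ≈ 9.33×10⁴ N/C

In the equatorial plane E = kp/r³.
E = (8.99×10⁹)(4.25×10⁻⁸) / (0.160)³ = 9.328×10⁴ N/C.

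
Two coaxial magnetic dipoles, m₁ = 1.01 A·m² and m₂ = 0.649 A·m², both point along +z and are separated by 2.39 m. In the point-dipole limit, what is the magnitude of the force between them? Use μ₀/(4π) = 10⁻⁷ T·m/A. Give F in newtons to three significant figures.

On-axis B of dipole 1: B = (μ₀/4π)·2m₁/r³. Force on dipole 2: F = m₂·dB/dr.
dB/dr = −(μ₀/4π)·6m₁/r⁴, so |F| = (μ₀/4π)·6m₁m₂/r⁴.
F = 6(10⁻⁷)(1.01)(0.649)/(2.39)⁴ = 1.205×10⁻⁸ N.

F ≈ 1.21×10⁻⁸ N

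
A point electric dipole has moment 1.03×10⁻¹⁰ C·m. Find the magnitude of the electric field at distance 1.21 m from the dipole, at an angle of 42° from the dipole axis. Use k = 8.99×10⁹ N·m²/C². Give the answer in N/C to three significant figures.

At angle θ the dipole field magnitude is E = (kp/r³)·√(1 + 3cos²θ).
kp/r³ = (8.99×10⁹)(1.03×10⁻¹⁰) / (1.21)³ = 0.5227 N/C.
√(1 + 3cos²42°) = √(1 + 3·0.5523) = √2.6568 ≈ 1.6300.
E ≈ 0.5227 × 1.630 = 0.8520 N/C.

E ≈ 0.852 N/C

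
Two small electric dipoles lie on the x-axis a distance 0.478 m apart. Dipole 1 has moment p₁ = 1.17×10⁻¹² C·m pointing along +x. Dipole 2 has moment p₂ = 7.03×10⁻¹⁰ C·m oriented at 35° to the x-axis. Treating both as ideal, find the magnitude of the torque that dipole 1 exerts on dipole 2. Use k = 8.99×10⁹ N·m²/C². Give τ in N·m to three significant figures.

τ ≈ 7.77×10⁻¹¹ N·m

The second dipole sits on the axis of the first, so the field there is axial: E₁ = 2kp₁/r³ along +x.
E₁ = 2(8.99×10⁹)(1.17×10⁻¹²)/(0.478)³ = 0.1926 N/C.
Torque on the second dipole: τ = p₂ E₁ sinθ.
τ = (7.03×10⁻¹⁰)(0.1926)·sin35° = 7.767×10⁻¹¹ N·m.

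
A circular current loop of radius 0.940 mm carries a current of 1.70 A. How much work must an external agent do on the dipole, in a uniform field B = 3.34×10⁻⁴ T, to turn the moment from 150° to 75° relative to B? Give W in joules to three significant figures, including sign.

Magnetic moment m = IA = Iπa² = (1.70)·π·(9.40×10⁻⁴)² = 4.719×10⁻⁶ A·m².
W_ext = ΔU = −mB cosθ₂ + mB cosθ₁ = mB(cosθ₁ − cosθ₂).
W = (4.719×10⁻⁶)(3.34×10⁻⁴)·(cos150° − cos75°) = (1.576×10⁻⁹)·(-1.1248) = -1.773×10⁻⁹ J.

W ≈ -1.77×10⁻⁹ J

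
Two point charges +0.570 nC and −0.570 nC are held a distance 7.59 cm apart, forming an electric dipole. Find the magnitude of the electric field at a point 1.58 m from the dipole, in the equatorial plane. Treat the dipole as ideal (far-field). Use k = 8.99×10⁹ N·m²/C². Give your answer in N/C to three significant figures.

E ≈ 0.0986 N/C

Dipole moment p = qd = (5.70×10⁻¹⁰ C)(0.0759 m) = 4.326×10⁻¹¹ C·m.
In the equatorial plane E = kp/r³.
E = (8.99×10⁹)(4.326×10⁻¹¹) / (1.58)³ = 0.09860 N/C.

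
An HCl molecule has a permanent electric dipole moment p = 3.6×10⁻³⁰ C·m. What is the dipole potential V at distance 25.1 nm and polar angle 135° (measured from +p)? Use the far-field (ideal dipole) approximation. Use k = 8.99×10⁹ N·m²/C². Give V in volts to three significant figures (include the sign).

V ≈ -3.63×10⁻⁵ V

The dipole potential is V = kp cosθ / r².
V = (8.99×10⁹)(3.60×10⁻³⁰)·cos135° / (2.51×10⁻⁸)² = -3.632×10⁻⁵ V.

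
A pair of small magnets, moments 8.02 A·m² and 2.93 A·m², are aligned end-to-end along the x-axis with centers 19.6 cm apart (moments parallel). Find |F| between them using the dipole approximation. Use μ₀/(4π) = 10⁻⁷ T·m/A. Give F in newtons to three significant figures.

F ≈ 0.00955 N

On-axis B of dipole 1: B = (μ₀/4π)·2m₁/r³. Force on dipole 2: F = m₂·dB/dr.
dB/dr = −(μ₀/4π)·6m₁/r⁴, so |F| = (μ₀/4π)·6m₁m₂/r⁴.
F = 6(10⁻⁷)(8.02)(2.93)/(0.196)⁴ = 0.009554 N.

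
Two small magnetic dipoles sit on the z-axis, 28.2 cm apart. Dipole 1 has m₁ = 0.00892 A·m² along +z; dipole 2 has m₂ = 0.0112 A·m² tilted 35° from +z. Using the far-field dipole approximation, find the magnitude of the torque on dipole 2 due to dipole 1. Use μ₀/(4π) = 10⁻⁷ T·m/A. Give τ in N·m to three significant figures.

Dipole B is on the axis of dipole A, so B₁ there is axial: B₁ = (μ₀/4π)·2m₁/r³ along +z.
B₁ = 2(10⁻⁷)(0.00892)/(0.282)³ = 7.955×10⁻⁸ T.
τ = m₂ B₁ sinθ.
τ = (0.0112)(7.955×10⁻⁸)·sin35° = 5.110×10⁻¹⁰ N·m.

τ ≈ 5.11×10⁻¹⁰ N·m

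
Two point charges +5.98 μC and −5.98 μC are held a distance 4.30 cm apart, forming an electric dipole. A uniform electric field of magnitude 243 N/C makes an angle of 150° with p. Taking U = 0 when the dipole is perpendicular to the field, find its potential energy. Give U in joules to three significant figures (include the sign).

U ≈ 5.41×10⁻⁵ J

Dipole moment p = qd = (5.98×10⁻⁶ C)(0.0430 m) = 2.571×10⁻⁷ C·m.
U = −p·E = −pE cosθ.
U = −(2.571×10⁻⁷)(243)·cos150° = 5.411×10⁻⁵ J.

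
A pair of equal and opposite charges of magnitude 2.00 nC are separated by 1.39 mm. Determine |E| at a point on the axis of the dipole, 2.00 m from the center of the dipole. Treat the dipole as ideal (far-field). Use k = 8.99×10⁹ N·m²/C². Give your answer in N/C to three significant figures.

E ≈ 0.00625 N/C

Dipole moment p = qd = (2.00×10⁻⁹ C)(0.00139 m) = 2.78×10⁻¹² C·m.
On the dipole axis E = 2kp/r³.
E = 2·(8.99×10⁹)(2.78×10⁻¹²) / (2.00)³ = 0.006248 N/C.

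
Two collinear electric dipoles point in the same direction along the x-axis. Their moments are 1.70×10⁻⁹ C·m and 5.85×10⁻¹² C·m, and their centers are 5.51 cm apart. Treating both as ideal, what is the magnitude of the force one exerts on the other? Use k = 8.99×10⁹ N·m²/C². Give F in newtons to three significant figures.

On-axis field of dipole 1 at distance r: E = 2kp₁/r³. Force on dipole 2 is F = p₂·dE/dr (gradient along axis).
dE/dr = −6kp₁/r⁴, so |F| = 6kp₁p₂/r⁴ (attractive for aligned moments).
F = 6(8.99×10⁹)(1.70×10⁻⁹)(5.85×10⁻¹²)/(0.0551)⁴ = 5.820×10⁻⁵ N.

F ≈ 5.82×10⁻⁵ N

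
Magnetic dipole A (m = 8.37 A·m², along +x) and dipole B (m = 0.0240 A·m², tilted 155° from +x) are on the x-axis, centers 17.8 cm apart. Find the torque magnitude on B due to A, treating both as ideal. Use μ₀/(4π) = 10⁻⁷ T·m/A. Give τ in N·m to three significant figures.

τ ≈ 3.01×10⁻⁶ N·m

Dipole B is on the axis of dipole A, so B₁ there is axial: B₁ = (μ₀/4π)·2m₁/r³ along +x.
B₁ = 2(10⁻⁷)(8.37)/(0.178)³ = 2.968×10⁻⁴ T.
τ = m₂ B₁ sinθ.
τ = (0.0240)(2.968×10⁻⁴)·sin155° = 3.011×10⁻⁶ N·m.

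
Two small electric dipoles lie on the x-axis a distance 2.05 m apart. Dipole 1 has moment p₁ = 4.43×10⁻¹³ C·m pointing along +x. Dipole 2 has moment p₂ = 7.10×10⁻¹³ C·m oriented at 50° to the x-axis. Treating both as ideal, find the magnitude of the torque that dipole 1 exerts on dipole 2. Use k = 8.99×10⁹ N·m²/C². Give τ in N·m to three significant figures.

The second dipole sits on the axis of the first, so the field there is axial: E₁ = 2kp₁/r³ along +x.
E₁ = 2(8.99×10⁹)(4.43×10⁻¹³)/(2.05)³ = 9.246×10⁻⁴ N/C.
Torque on the second dipole: τ = p₂ E₁ sinθ.
τ = (7.10×10⁻¹³)(9.246×10⁻⁴)·sin50° = 5.029×10⁻¹⁶ N·m.

τ ≈ 5.03×10⁻¹⁶ N·m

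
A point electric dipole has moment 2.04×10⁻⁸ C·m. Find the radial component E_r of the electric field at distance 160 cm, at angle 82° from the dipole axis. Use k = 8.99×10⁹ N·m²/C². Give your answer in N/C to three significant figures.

E_r ≈ 12.5 N/C

For a dipole, E_r = (2kp cosθ)/r³.
kp/r³ = (8.99×10⁹)(2.04×10⁻⁸)/(1.60)³ = 44.77 N/C.
E_r = 2·44.77·cos82° = 12.46 N/C.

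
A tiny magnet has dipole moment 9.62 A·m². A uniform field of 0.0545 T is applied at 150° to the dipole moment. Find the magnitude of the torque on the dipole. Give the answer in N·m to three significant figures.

τ ≈ 0.262 N·m

Torque on a magnetic dipole: τ = mB sinθ.
τ = (9.62)(0.0545)·sin150° = 0.2621 N·m.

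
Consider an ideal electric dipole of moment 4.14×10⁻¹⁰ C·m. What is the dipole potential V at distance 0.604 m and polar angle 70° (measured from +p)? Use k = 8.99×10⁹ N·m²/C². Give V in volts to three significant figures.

V ≈ 3.49 V

The dipole potential is V = kp cosθ / r².
V = (8.99×10⁹)(4.14×10⁻¹⁰)·cos70° / (0.604)² = 3.489 V.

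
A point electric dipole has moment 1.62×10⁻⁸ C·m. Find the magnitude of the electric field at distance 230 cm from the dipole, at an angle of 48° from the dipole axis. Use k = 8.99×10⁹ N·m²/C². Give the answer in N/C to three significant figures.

E ≈ 18.3 N/C

At angle θ the dipole field magnitude is E = (kp/r³)·√(1 + 3cos²θ).
kp/r³ = (8.99×10⁹)(1.62×10⁻⁸) / (2.30)³ = 11.97 N/C.
√(1 + 3cos²48°) = √(1 + 3·0.4477) = √2.3432 ≈ 1.5308.
E ≈ 11.97 × 1.531 = 18.32 N/C.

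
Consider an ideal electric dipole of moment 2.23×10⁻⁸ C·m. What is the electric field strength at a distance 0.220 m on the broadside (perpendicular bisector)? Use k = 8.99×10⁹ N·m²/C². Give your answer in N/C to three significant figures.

On the perpendicular bisector E = kp/r³ (half the axial value at the same distance).
E = (8.99×10⁹)(2.23×10⁻⁸) / (0.220)³ = 1.883×10⁴ N/C.

E ≈ 1.88×10⁴ N/C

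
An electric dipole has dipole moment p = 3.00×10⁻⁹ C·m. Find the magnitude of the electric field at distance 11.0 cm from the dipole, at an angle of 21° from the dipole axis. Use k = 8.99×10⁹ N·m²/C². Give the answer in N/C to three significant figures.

At angle θ the dipole field magnitude is E = (kp/r³)·√(1 + 3cos²θ).
kp/r³ = (8.99×10⁹)(3.00×10⁻⁹) / (0.110)³ = 2.026×10⁴ N/C.
√(1 + 3cos²21°) = √(1 + 3·0.8716) = √3.6147 ≈ 1.9012.
E ≈ 2.026×10⁴ × 1.901 = 3.852×10⁴ N/C.

E ≈ 3.85×10⁴ N/C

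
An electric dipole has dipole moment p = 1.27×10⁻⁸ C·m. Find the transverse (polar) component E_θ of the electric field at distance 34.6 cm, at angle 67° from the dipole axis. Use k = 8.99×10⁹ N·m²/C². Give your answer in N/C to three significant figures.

E_θ ≈ 2540 N/C

For a dipole, E_θ = (kp sinθ)/r³.
kp/r³ = (8.99×10⁹)(1.27×10⁻⁸)/(0.346)³ = 2756 N/C.
E_θ = 2756·sin67° = 2537 N/C.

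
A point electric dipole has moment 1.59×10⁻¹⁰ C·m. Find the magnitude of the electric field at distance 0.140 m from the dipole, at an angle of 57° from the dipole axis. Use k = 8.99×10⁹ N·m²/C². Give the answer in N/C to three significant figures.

E ≈ 716 N/C

At angle θ the dipole field magnitude is E = (kp/r³)·√(1 + 3cos²θ).
kp/r³ = (8.99×10⁹)(1.59×10⁻¹⁰) / (0.140)³ = 520.9 N/C.
√(1 + 3cos²57°) = √(1 + 3·0.2966) = √1.8899 ≈ 1.3747.
E ≈ 520.9 × 1.375 = 716.1 N/C.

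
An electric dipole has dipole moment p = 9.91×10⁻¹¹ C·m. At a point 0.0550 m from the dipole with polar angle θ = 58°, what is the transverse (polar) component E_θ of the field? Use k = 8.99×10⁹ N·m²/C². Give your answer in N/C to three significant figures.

E_θ ≈ 4540 N/C

For a dipole, E_θ = (kp sinθ)/r³.
kp/r³ = (8.99×10⁹)(9.91×10⁻¹¹)/(0.0550)³ = 5355 N/C.
E_θ = 5355·sin58° = 4541 N/C.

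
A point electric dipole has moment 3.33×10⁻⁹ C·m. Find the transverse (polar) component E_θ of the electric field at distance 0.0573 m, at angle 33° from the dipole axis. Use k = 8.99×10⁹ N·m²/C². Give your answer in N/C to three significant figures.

For a dipole, E_θ = (kp sinθ)/r³.
kp/r³ = (8.99×10⁹)(3.33×10⁻⁹)/(0.0573)³ = 1.591×10⁵ N/C.
E_θ = 1.591×10⁵·sin33° = 8.667×10⁴ N/C.

E_θ ≈ 8.67×10⁴ N/C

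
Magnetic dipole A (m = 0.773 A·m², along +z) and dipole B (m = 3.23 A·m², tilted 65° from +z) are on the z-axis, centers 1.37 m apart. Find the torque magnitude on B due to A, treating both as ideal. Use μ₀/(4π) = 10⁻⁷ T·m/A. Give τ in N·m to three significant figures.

τ ≈ 1.76×10⁻⁷ N·m

Dipole B is on the axis of dipole A, so B₁ there is axial: B₁ = (μ₀/4π)·2m₁/r³ along +z.
B₁ = 2(10⁻⁷)(0.773)/(1.37)³ = 6.012×10⁻⁸ T.
τ = m₂ B₁ sinθ.
τ = (3.23)(6.012×10⁻⁸)·sin65° = 1.760×10⁻⁷ N·m.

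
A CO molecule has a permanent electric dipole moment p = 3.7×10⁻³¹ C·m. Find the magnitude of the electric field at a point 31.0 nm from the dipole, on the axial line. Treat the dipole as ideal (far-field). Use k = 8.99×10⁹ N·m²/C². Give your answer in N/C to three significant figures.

E ≈ 223 N/C

On the dipole axis E = 2kp/r³.
E = 2·(8.99×10⁹)(3.70×10⁻³¹) / (3.10×10⁻⁸)³ = 223.3 N/C.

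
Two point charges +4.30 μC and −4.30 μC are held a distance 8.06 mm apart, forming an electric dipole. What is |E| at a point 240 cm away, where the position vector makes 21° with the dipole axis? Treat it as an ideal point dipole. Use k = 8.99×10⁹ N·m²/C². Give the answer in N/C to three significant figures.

Dipole moment p = qd = (4.30×10⁻⁶ C)(0.00806 m) = 3.466×10⁻⁸ C·m.
At angle θ the dipole field magnitude is E = (kp/r³)·√(1 + 3cos²θ).
kp/r³ = (8.99×10⁹)(3.466×10⁻⁸) / (2.40)³ = 22.54 N/C.
√(1 + 3cos²21°) = √(1 + 3·0.8716) = √3.6147 ≈ 1.9012.
E ≈ 22.54 × 1.901 = 42.85 N/C.

E ≈ 42.9 N/C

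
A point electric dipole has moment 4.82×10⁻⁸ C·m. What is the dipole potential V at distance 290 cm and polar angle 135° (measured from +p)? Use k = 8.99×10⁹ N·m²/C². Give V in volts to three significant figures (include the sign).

The dipole potential is V = kp cosθ / r².
V = (8.99×10⁹)(4.82×10⁻⁸)·cos135° / (2.90)² = -36.43 V.

V ≈ -36.4 V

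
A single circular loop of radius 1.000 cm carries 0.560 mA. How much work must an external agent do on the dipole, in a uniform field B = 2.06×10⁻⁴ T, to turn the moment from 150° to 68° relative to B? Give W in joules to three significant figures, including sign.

Magnetic moment m = IA = Iπa² = (5.60×10⁻⁴)·π·(0.0100)² = 1.759×10⁻⁷ A·m².
W_ext = ΔU = −mB cosθ₂ + mB cosθ₁ = mB(cosθ₁ − cosθ₂).
W = (1.759×10⁻⁷)(2.06×10⁻⁴)·(cos150° − cos68°) = (3.624×10⁻¹¹)·(-1.2406) = -4.495×10⁻¹¹ J.

W ≈ -4.50×10⁻¹¹ J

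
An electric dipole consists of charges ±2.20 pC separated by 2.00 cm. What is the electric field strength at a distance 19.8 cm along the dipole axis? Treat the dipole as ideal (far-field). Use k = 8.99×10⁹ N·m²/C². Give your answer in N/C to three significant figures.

Dipole moment p = qd = (2.20×10⁻¹² C)(0.0200 m) = 4.40×10⁻¹⁴ C·m.
On the dipole axis E = 2kp/r³.
E = 2·(8.99×10⁹)(4.40×10⁻¹⁴) / (0.198)³ = 0.1019 N/C.

E ≈ 0.102 N/C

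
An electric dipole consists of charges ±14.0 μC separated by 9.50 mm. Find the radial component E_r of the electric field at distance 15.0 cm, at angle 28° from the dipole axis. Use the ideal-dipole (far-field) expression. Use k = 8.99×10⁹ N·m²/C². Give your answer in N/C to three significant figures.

Dipole moment p = qd = (1.40×10⁻⁵ C)(0.00950 m) = 1.33×10⁻⁷ C·m.
For a dipole, E_r = (2kp cosθ)/r³.
kp/r³ = (8.99×10⁹)(1.33×10⁻⁷)/(0.150)³ = 3.543×10⁵ N/C.
E_r = 2·3.543×10⁵·cos28° = 6.256×10⁵ N/C.

E_r ≈ 6.26×10⁵ N/C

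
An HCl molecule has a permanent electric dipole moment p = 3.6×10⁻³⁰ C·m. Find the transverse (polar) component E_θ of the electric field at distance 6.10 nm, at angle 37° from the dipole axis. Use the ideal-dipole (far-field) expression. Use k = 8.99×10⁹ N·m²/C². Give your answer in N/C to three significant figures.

E_θ ≈ 8.58×10⁴ N/C

For a dipole, E_θ = (kp sinθ)/r³.
kp/r³ = (8.99×10⁹)(3.60×10⁻³⁰)/(6.10×10⁻⁹)³ = 1.426×10⁵ N/C.
E_θ = 1.426×10⁵·sin37° = 8.581×10⁴ N/C.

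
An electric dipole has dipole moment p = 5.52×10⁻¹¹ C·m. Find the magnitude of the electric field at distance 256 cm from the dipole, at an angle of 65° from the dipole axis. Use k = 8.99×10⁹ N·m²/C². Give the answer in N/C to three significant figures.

At angle θ the dipole field magnitude is E = (kp/r³)·√(1 + 3cos²θ).
kp/r³ = (8.99×10⁹)(5.52×10⁻¹¹) / (2.56)³ = 0.02958 N/C.
√(1 + 3cos²65°) = √(1 + 3·0.1786) = √1.5358 ≈ 1.2393.
E ≈ 0.02958 × 1.239 = 0.03666 N/C.

E ≈ 0.0367 N/C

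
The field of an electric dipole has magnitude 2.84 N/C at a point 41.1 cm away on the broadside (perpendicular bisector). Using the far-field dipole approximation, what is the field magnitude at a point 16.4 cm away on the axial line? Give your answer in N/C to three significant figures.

E ≈ 89.4 N/C

Dipole fields scale as 1/r³ in the far field.
The axial field is twice the equatorial field at the same r, so the geometry factor is 2/1.
E₂ = E₁ · (2/1) · (r₁/r₂)³ = 2.84 · 2 · (41.1/16.4)³.
(r₁/r₂)³ = (2.506)³ = 15.74.
E₂ ≈ 89.40 N/C.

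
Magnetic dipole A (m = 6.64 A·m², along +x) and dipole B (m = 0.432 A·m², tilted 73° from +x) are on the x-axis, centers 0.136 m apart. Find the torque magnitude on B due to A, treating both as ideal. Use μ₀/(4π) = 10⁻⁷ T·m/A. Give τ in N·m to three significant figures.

Dipole B is on the axis of dipole A, so B₁ there is axial: B₁ = (μ₀/4π)·2m₁/r³ along +x.
B₁ = 2(10⁻⁷)(6.64)/(0.136)³ = 5.279×10⁻⁴ T.
τ = m₂ B₁ sinθ.
τ = (0.432)(5.279×10⁻⁴)·sin73° = 2.181×10⁻⁴ N·m.

τ ≈ 2.18×10⁻⁴ N·m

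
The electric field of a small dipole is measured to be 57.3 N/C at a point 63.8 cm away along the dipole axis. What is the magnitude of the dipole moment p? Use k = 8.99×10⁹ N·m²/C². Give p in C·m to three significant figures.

On axis E = 2kp/r³, so p = Er³/(2k).
p = (57.3)·(0.638)³ / (2·8.99×10⁹) = 8.276×10⁻¹⁰ C·m.

p ≈ 8.28×10⁻¹⁰ C·m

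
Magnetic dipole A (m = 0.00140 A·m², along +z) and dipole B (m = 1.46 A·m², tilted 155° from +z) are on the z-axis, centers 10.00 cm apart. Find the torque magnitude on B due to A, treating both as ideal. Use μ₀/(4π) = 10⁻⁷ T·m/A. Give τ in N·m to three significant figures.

τ ≈ 1.73×10⁻⁷ N·m

Dipole B is on the axis of dipole A, so B₁ there is axial: B₁ = (μ₀/4π)·2m₁/r³ along +z.
B₁ = 2(10⁻⁷)(0.00140)/(0.100)³ = 2.800×10⁻⁷ T.
τ = m₂ B₁ sinθ.
τ = (1.46)(2.800×10⁻⁷)·sin155° = 1.728×10⁻⁷ N·m.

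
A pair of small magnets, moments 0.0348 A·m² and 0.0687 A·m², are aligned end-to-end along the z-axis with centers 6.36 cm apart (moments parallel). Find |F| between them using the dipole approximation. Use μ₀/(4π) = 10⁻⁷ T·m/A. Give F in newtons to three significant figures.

On-axis B of dipole 1: B = (μ₀/4π)·2m₁/r³. Force on dipole 2: F = m₂·dB/dr.
dB/dr = −(μ₀/4π)·6m₁/r⁴, so |F| = (μ₀/4π)·6m₁m₂/r⁴.
F = 6(10⁻⁷)(0.0348)(0.0687)/(0.0636)⁴ = 8.767×10⁻⁵ N.

F ≈ 8.77×10⁻⁵ N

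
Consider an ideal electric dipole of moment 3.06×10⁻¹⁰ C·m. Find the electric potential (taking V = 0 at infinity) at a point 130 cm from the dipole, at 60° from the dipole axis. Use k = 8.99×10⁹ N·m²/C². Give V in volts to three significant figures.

The dipole potential is V = kp cosθ / r².
V = (8.99×10⁹)(3.06×10⁻¹⁰)·cos60° / (1.30)² = 0.8139 V.

V ≈ 0.814 V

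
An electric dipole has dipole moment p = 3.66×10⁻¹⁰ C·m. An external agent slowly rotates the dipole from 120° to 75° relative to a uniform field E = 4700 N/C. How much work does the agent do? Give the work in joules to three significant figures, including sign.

W ≈ -1.31×10⁻⁶ J

W_ext = ΔU = U(θ₂) − U(θ₁) = −pE cosθ₂ − (−pE cosθ₁) = pE(cosθ₁ − cosθ₂).
W = (3.66×10⁻¹⁰)(4700)·(cos120° − cos75°) = (1.720×10⁻⁶)·(-0.7588) = -1.305×10⁻⁶ J.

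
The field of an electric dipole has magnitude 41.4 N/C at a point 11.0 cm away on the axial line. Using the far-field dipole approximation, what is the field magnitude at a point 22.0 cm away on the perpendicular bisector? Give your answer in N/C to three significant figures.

E ≈ 2.59 N/C

Dipole fields scale as 1/r³ in the far field.
The axial field is twice the equatorial field at the same r, so the geometry factor is 1/2.
E₂ = E₁ · (1/2) · (r₁/r₂)³ = 41.4 · 0.5 · (11.0/22.0)³.
(r₁/r₂)³ = (0.5)³ = 0.125.
E₂ ≈ 2.588 N/C.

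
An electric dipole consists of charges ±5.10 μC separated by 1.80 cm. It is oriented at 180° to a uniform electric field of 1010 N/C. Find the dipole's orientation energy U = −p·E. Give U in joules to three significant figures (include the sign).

U ≈ 9.27×10⁻⁵ J

Dipole moment p = qd = (5.10×10⁻⁶ C)(0.0180 m) = 9.18×10⁻⁸ C·m.
U = −p·E = −pE cosθ.
U = −(9.18×10⁻⁸)(1010)·cos180° = 9.272×10⁻⁵ J.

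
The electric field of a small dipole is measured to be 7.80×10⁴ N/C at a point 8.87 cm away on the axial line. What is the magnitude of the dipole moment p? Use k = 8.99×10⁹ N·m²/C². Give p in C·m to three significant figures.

On axis E = 2kp/r³, so p = Er³/(2k).
p = (7.80×10⁴)·(0.0887)³ / (2·8.99×10⁹) = 3.027×10⁻⁹ C·m.

p ≈ 3.03×10⁻⁹ C·m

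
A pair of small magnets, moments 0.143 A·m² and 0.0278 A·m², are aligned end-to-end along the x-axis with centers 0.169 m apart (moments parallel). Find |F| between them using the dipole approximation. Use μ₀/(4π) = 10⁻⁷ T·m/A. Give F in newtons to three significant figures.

F ≈ 2.92×10⁻⁶ N

On-axis B of dipole 1: B = (μ₀/4π)·2m₁/r³. Force on dipole 2: F = m₂·dB/dr.
dB/dr = −(μ₀/4π)·6m₁/r⁴, so |F| = (μ₀/4π)·6m₁m₂/r⁴.
F = 6(10⁻⁷)(0.143)(0.0278)/(0.169)⁴ = 2.924×10⁻⁶ N.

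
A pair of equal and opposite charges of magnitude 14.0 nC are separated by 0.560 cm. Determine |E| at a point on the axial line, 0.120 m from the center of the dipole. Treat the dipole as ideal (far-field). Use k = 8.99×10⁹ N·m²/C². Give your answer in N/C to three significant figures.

Dipole moment p = qd = (1.40×10⁻⁸ C)(0.00560 m) = 7.84×10⁻¹¹ C·m.
On the dipole axis E = 2kp/r³.
E = 2·(8.99×10⁹)(7.84×10⁻¹¹) / (0.120)³ = 815.8 N/C.

E ≈ 816 N/C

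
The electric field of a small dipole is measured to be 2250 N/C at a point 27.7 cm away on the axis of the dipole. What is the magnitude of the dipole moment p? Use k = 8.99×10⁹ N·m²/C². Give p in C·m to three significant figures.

On axis E = 2kp/r³, so p = Er³/(2k).
p = (2250)·(0.277)³ / (2·8.99×10⁹) = 2.660×10⁻⁹ C·m.

p ≈ 2.66×10⁻⁹ C·m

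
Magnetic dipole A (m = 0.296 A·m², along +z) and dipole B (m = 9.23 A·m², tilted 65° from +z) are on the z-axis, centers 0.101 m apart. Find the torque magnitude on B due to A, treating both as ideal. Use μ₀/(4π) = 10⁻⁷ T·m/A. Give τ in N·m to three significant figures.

τ ≈ 4.81×10⁻⁴ N·m

Dipole B is on the axis of dipole A, so B₁ there is axial: B₁ = (μ₀/4π)·2m₁/r³ along +z.
B₁ = 2(10⁻⁷)(0.296)/(0.101)³ = 5.746×10⁻⁵ T.
τ = m₂ B₁ sinθ.
τ = (9.23)(5.746×10⁻⁵)·sin65° = 4.807×10⁻⁴ N·m.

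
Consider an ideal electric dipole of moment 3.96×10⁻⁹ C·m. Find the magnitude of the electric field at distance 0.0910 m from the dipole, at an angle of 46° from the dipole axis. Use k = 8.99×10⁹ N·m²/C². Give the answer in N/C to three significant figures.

E ≈ 7.39×10⁴ N/C

At angle θ the dipole field magnitude is E = (kp/r³)·√(1 + 3cos²θ).
kp/r³ = (8.99×10⁹)(3.96×10⁻⁹) / (0.0910)³ = 4.724×10⁴ N/C.
√(1 + 3cos²46°) = √(1 + 3·0.4826) = √2.4477 ≈ 1.5645.
E ≈ 4.724×10⁴ × 1.564 = 7.391×10⁴ N/C.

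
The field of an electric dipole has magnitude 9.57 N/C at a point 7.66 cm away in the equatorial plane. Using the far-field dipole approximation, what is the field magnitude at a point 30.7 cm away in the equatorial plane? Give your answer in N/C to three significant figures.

Dipole fields scale as 1/r³ in the far field; the geometry is the same at both points.
E₂ = E₁ · (r₁/r₂)³ = 9.57 · (7.66/30.7)³.
(r₁/r₂)³ = (0.2495)³ = 0.01553.
E₂ ≈ 0.1487 N/C.

E ≈ 0.149 N/C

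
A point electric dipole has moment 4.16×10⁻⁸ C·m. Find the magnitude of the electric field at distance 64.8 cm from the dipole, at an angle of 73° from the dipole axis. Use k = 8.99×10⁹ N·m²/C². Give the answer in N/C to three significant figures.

E ≈ 1540 N/C

At angle θ the dipole field magnitude is E = (kp/r³)·√(1 + 3cos²θ).
kp/r³ = (8.99×10⁹)(4.16×10⁻⁸) / (0.648)³ = 1374 N/C.
√(1 + 3cos²73°) = √(1 + 3·0.0855) = √1.2564 ≈ 1.1209.
E ≈ 1374 × 1.121 = 1541 N/C.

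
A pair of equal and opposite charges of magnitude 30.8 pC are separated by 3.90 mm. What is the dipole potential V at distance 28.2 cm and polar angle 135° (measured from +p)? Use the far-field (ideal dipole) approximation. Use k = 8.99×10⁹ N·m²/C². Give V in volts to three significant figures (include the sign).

V ≈ -0.00960 V

Dipole moment p = qd = (3.08×10⁻¹¹ C)(0.00390 m) = 1.201×10⁻¹³ C·m.
The dipole potential is V = kp cosθ / r².
V = (8.99×10⁹)(1.201×10⁻¹³)·cos135° / (0.282)² = -0.009600 V.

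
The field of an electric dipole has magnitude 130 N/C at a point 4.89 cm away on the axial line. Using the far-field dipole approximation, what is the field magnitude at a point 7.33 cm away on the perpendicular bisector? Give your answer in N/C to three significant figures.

E ≈ 19.3 N/C

Dipole fields scale as 1/r³ in the far field.
The axial field is twice the equatorial field at the same r, so the geometry factor is 1/2.
E₂ = E₁ · (1/2) · (r₁/r₂)³ = 130 · 0.5 · (4.89/7.33)³.
(r₁/r₂)³ = (0.6671)³ = 0.2969.
E₂ ≈ 19.30 N/C.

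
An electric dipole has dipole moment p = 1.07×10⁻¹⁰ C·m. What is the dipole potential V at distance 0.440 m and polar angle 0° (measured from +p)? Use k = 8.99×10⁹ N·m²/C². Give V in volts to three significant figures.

The dipole potential is V = kp cosθ / r².
V = (8.99×10⁹)(1.07×10⁻¹⁰)·cos0° / (0.440)² = 4.969 V.

V ≈ 4.97 V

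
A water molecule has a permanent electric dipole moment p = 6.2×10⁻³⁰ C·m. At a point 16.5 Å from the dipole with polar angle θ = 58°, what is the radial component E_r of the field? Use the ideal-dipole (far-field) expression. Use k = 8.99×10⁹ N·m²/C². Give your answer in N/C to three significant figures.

E_r ≈ 1.32×10⁷ N/C

For a dipole, E_r = (2kp cosθ)/r³.
kp/r³ = (8.99×10⁹)(6.20×10⁻³⁰)/(1.65×10⁻⁹)³ = 1.241×10⁷ N/C.
E_r = 2·1.241×10⁷·cos58° = 1.315×10⁷ N/C.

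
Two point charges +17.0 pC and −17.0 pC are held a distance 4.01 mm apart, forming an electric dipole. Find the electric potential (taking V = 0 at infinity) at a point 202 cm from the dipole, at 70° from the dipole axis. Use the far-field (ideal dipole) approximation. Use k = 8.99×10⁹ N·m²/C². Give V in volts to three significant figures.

Dipole moment p = qd = (1.70×10⁻¹¹ C)(0.00401 m) = 6.817×10⁻¹⁴ C·m.
The dipole potential is V = kp cosθ / r².
V = (8.99×10⁹)(6.817×10⁻¹⁴)·cos70° / (2.02)² = 5.137×10⁻⁵ V.

V ≈ 5.14×10⁻⁵ V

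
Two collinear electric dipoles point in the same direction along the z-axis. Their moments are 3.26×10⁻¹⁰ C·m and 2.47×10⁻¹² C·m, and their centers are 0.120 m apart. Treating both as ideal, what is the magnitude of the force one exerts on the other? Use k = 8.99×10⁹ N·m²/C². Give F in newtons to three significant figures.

On-axis field of dipole 1 at distance r: E = 2kp₁/r³. Force on dipole 2 is F = p₂·dE/dr (gradient along axis).
dE/dr = −6kp₁/r⁴, so |F| = 6kp₁p₂/r⁴ (attractive for aligned moments).
F = 6(8.99×10⁹)(3.26×10⁻¹⁰)(2.47×10⁻¹²)/(0.120)⁴ = 2.095×10⁻⁷ N.

F ≈ 2.09×10⁻⁷ N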